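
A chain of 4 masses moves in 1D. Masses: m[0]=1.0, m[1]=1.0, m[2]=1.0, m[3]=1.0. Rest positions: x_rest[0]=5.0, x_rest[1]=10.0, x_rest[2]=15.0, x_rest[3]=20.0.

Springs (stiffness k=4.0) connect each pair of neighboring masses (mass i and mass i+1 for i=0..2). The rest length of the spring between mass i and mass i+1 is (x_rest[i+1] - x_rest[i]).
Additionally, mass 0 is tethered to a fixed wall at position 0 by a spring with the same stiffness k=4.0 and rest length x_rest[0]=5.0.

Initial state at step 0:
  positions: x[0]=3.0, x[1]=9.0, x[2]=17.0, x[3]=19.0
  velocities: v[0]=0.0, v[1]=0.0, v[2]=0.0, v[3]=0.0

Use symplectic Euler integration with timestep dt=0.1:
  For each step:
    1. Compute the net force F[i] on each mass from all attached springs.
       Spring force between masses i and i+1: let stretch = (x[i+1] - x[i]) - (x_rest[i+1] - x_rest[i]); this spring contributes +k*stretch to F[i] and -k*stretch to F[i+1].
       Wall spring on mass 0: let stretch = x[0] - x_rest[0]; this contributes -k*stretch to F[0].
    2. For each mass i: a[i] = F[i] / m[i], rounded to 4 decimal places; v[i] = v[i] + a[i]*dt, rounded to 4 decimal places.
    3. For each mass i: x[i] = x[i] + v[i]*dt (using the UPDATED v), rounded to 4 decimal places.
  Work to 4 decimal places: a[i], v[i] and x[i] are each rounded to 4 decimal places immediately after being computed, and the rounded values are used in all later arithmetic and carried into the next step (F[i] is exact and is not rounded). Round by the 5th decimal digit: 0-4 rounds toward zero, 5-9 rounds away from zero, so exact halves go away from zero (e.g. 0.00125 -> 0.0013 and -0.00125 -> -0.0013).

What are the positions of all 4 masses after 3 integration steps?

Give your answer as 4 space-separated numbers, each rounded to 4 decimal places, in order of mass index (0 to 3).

Step 0: x=[3.0000 9.0000 17.0000 19.0000] v=[0.0000 0.0000 0.0000 0.0000]
Step 1: x=[3.1200 9.0800 16.7600 19.1200] v=[1.2000 0.8000 -2.4000 1.2000]
Step 2: x=[3.3536 9.2288 16.3072 19.3456] v=[2.3360 1.4880 -4.5280 2.2560]
Step 3: x=[3.6881 9.4257 15.6928 19.6497] v=[3.3446 1.9693 -6.1440 3.0406]

Answer: 3.6881 9.4257 15.6928 19.6497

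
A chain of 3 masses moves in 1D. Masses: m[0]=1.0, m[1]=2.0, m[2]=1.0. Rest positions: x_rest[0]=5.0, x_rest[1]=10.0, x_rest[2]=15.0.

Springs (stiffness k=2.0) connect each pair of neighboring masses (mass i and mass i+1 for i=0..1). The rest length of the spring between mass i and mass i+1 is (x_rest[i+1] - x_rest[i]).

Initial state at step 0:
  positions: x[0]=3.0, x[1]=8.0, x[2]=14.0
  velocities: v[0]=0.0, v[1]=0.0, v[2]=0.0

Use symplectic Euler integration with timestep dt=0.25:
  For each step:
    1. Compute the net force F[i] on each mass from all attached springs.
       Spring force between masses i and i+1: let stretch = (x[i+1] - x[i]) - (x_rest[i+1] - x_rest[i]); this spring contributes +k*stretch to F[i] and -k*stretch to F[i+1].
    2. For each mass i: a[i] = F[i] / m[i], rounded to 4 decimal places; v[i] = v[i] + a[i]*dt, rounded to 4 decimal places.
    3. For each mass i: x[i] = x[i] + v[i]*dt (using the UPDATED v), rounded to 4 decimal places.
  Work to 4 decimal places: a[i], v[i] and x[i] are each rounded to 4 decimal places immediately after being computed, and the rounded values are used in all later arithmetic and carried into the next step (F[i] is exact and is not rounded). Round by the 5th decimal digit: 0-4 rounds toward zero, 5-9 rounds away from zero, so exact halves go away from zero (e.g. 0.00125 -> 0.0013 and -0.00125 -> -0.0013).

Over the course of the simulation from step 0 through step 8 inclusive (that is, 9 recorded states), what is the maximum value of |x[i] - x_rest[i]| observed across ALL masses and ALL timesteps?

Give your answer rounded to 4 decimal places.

Step 0: x=[3.0000 8.0000 14.0000] v=[0.0000 0.0000 0.0000]
Step 1: x=[3.0000 8.0625 13.8750] v=[0.0000 0.2500 -0.5000]
Step 2: x=[3.0078 8.1719 13.6484] v=[0.0313 0.4375 -0.9063]
Step 3: x=[3.0362 8.3008 13.3623] v=[0.1134 0.5156 -1.1446]
Step 4: x=[3.0976 8.4170 13.0685] v=[0.2457 0.4648 -1.1754]
Step 5: x=[3.1990 8.4915 12.8182] v=[0.4054 0.2978 -1.0012]
Step 6: x=[3.3369 8.5056 12.6521] v=[0.5517 0.0564 -0.6646]
Step 7: x=[3.4959 8.4558 12.5926] v=[0.6361 -0.1992 -0.2379]
Step 8: x=[3.6499 8.3546 12.6410] v=[0.6161 -0.4050 0.1937]
Max displacement = 2.4074

Answer: 2.4074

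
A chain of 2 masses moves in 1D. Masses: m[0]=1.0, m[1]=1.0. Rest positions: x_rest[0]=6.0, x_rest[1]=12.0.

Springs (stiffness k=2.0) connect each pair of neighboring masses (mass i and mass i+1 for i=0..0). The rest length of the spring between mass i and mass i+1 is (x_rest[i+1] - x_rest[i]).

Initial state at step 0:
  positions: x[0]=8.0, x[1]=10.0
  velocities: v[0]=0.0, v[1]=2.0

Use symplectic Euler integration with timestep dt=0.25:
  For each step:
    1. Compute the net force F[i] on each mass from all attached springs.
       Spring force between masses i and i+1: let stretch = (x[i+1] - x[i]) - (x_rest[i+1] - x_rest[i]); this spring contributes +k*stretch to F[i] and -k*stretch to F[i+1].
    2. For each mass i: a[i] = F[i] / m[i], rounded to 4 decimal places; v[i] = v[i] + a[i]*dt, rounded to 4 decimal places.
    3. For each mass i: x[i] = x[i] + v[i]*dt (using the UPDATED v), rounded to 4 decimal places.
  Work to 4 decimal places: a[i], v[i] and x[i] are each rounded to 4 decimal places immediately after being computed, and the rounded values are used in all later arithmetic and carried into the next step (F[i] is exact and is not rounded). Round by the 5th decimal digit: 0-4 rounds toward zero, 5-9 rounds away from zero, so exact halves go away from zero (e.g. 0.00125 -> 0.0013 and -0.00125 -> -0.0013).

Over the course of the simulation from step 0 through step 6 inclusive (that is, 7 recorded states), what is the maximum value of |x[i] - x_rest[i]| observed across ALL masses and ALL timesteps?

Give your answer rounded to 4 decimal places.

Answer: 3.6008

Derivation:
Step 0: x=[8.0000 10.0000] v=[0.0000 2.0000]
Step 1: x=[7.5000 11.0000] v=[-2.0000 4.0000]
Step 2: x=[6.6875 12.3125] v=[-3.2500 5.2500]
Step 3: x=[5.8281 13.6719] v=[-3.4375 5.4375]
Step 4: x=[5.1992 14.8008] v=[-2.5156 4.5156]
Step 5: x=[5.0205 15.4795] v=[-0.7148 2.7148]
Step 6: x=[5.3992 15.6008] v=[1.5147 0.4853]
Max displacement = 3.6008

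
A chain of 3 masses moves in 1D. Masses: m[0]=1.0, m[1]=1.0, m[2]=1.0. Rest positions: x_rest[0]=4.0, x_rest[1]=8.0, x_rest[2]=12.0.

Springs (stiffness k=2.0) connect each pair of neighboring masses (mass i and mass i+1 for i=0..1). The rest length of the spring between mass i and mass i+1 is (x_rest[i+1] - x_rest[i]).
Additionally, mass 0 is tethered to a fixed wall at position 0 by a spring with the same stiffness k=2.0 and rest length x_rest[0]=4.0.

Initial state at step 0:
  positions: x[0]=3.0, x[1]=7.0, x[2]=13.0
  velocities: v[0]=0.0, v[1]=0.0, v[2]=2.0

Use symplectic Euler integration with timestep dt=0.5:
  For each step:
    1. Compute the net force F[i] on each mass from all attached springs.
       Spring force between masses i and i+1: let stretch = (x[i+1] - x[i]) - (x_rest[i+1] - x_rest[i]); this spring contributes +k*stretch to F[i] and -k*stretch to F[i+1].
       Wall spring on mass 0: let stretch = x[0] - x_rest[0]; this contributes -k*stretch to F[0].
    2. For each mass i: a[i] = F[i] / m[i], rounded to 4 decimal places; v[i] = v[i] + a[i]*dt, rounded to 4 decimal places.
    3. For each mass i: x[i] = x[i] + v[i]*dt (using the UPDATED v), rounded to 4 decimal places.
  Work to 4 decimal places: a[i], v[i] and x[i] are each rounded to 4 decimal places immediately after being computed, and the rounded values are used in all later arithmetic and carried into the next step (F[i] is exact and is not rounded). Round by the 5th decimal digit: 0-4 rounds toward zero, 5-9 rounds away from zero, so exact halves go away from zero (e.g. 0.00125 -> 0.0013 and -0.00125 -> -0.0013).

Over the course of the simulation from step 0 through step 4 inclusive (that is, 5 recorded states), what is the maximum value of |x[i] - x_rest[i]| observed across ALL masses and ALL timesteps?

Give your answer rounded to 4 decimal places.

Answer: 2.0000

Derivation:
Step 0: x=[3.0000 7.0000 13.0000] v=[0.0000 0.0000 2.0000]
Step 1: x=[3.5000 8.0000 13.0000] v=[1.0000 2.0000 0.0000]
Step 2: x=[4.5000 9.2500 12.5000] v=[2.0000 2.5000 -1.0000]
Step 3: x=[5.6250 9.7500 12.3750] v=[2.2500 1.0000 -0.2500]
Step 4: x=[6.0000 9.5000 12.9375] v=[0.7500 -0.5000 1.1250]
Max displacement = 2.0000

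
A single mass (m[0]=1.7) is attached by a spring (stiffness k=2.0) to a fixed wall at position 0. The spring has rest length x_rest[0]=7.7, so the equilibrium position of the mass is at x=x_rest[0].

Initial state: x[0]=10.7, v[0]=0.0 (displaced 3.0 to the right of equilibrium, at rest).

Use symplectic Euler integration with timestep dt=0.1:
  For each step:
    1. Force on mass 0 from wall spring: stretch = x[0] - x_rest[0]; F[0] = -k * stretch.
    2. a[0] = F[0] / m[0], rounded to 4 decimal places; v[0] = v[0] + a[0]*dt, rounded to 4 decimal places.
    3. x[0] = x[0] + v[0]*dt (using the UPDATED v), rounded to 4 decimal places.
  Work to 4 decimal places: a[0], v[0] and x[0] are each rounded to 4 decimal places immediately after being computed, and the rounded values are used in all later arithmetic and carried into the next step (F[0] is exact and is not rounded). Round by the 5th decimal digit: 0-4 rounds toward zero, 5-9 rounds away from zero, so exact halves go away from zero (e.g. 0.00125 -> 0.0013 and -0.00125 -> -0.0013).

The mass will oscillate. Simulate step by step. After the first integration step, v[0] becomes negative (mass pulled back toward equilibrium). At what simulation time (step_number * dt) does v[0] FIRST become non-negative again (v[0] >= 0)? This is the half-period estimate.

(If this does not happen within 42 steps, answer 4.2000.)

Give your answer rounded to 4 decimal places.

Step 0: x=[10.7000] v=[0.0000]
Step 1: x=[10.6647] v=[-0.3529]
Step 2: x=[10.5945] v=[-0.7017]
Step 3: x=[10.4903] v=[-1.0422]
Step 4: x=[10.3533] v=[-1.3705]
Step 5: x=[10.1850] v=[-1.6827]
Step 6: x=[9.9875] v=[-1.9751]
Step 7: x=[9.7631] v=[-2.2442]
Step 8: x=[9.5144] v=[-2.4869]
Step 9: x=[9.2444] v=[-2.7004]
Step 10: x=[8.9562] v=[-2.8821]
Step 11: x=[8.6532] v=[-3.0299]
Step 12: x=[8.3390] v=[-3.1420]
Step 13: x=[8.0173] v=[-3.2172]
Step 14: x=[7.6919] v=[-3.2545]
Step 15: x=[7.3665] v=[-3.2536]
Step 16: x=[7.0451] v=[-3.2144]
Step 17: x=[6.7314] v=[-3.1374]
Step 18: x=[6.4291] v=[-3.0235]
Step 19: x=[6.1417] v=[-2.8740]
Step 20: x=[5.8726] v=[-2.6907]
Step 21: x=[5.6250] v=[-2.4757]
Step 22: x=[5.4018] v=[-2.2316]
Step 23: x=[5.2057] v=[-1.9612]
Step 24: x=[5.0389] v=[-1.6678]
Step 25: x=[4.9034] v=[-1.3547]
Step 26: x=[4.8008] v=[-1.0257]
Step 27: x=[4.7323] v=[-0.6846]
Step 28: x=[4.6988] v=[-0.3355]
Step 29: x=[4.7006] v=[0.0176]
First v>=0 after going negative at step 29, time=2.9000

Answer: 2.9000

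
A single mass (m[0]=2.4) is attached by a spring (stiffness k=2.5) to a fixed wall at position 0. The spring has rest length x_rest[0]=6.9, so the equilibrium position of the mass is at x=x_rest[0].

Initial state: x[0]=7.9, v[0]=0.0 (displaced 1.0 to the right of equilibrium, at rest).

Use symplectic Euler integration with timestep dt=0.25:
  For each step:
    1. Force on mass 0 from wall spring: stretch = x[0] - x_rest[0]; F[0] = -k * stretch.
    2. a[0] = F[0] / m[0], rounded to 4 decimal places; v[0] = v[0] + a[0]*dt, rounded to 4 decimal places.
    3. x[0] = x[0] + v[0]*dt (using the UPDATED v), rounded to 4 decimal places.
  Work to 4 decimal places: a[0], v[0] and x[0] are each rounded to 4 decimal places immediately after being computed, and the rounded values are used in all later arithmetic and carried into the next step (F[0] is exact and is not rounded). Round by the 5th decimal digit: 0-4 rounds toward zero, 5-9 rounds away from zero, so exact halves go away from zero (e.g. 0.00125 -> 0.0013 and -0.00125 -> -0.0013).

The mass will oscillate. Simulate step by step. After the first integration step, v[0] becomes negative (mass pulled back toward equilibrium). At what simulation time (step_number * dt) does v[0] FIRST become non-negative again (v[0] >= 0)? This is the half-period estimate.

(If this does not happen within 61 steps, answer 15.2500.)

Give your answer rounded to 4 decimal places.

Answer: 3.2500

Derivation:
Step 0: x=[7.9000] v=[0.0000]
Step 1: x=[7.8349] v=[-0.2604]
Step 2: x=[7.7089] v=[-0.5039]
Step 3: x=[7.5303] v=[-0.7146]
Step 4: x=[7.3106] v=[-0.8788]
Step 5: x=[7.0642] v=[-0.9857]
Step 6: x=[6.8071] v=[-1.0285]
Step 7: x=[6.5560] v=[-1.0043]
Step 8: x=[6.3273] v=[-0.9147]
Step 9: x=[6.1359] v=[-0.7656]
Step 10: x=[5.9943] v=[-0.5666]
Step 11: x=[5.9116] v=[-0.3308]
Step 12: x=[5.8933] v=[-0.0734]
Step 13: x=[5.9405] v=[0.1888]
First v>=0 after going negative at step 13, time=3.2500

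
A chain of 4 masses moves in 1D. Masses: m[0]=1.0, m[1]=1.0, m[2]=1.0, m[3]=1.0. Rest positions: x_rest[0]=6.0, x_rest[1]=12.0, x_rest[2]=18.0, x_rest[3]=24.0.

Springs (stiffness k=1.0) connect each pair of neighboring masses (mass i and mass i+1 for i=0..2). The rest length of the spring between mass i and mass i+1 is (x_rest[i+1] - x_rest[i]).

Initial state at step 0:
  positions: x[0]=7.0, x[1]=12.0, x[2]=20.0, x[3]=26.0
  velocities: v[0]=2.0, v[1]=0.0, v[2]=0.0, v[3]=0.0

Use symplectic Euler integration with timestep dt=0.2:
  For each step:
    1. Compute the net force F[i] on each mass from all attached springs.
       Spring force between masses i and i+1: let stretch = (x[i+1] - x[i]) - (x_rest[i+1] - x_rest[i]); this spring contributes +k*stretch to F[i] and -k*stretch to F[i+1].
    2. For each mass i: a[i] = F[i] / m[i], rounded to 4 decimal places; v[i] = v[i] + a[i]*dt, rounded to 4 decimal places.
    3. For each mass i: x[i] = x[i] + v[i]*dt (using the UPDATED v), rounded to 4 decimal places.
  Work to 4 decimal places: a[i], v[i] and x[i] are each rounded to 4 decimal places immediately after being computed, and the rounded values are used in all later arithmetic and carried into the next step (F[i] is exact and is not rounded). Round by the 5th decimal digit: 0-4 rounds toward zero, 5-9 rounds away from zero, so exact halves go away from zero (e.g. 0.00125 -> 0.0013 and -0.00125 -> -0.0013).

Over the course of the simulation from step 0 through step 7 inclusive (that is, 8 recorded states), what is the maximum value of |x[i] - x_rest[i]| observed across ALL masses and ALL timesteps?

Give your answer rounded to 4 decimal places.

Step 0: x=[7.0000 12.0000 20.0000 26.0000] v=[2.0000 0.0000 0.0000 0.0000]
Step 1: x=[7.3600 12.1200 19.9200 26.0000] v=[1.8000 0.6000 -0.4000 0.0000]
Step 2: x=[7.6704 12.3616 19.7712 25.9968] v=[1.5520 1.2080 -0.7440 -0.0160]
Step 3: x=[7.9284 12.7119 19.5750 25.9846] v=[1.2902 1.7517 -0.9808 -0.0611]
Step 4: x=[8.1378 13.1454 19.3607 25.9560] v=[1.0469 2.1676 -1.0715 -0.1430]
Step 5: x=[8.3075 13.6272 19.1616 25.9036] v=[0.8484 2.4091 -0.9955 -0.2621]
Step 6: x=[8.4500 14.1176 19.0108 25.8215] v=[0.7123 2.4520 -0.7540 -0.4105]
Step 7: x=[8.5792 14.5770 18.9367 25.7070] v=[0.6458 2.2971 -0.3705 -0.5726]
Max displacement = 2.5792

Answer: 2.5792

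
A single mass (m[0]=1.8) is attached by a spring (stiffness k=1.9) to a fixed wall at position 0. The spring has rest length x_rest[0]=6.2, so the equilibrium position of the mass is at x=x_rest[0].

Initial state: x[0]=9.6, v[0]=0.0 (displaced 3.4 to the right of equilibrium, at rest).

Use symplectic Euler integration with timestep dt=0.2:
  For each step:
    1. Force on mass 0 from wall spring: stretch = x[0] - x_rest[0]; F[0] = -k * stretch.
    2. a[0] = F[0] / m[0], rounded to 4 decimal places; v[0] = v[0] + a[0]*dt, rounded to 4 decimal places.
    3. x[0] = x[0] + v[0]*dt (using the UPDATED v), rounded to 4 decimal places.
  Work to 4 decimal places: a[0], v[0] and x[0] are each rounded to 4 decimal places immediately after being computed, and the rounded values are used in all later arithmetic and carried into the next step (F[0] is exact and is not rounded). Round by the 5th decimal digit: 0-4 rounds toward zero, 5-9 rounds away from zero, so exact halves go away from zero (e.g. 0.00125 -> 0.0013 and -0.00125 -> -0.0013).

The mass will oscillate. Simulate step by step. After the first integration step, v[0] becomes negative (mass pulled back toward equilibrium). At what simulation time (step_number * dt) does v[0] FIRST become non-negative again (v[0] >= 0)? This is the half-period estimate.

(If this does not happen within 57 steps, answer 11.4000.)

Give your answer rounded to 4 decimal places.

Step 0: x=[9.6000] v=[0.0000]
Step 1: x=[9.4564] v=[-0.7178]
Step 2: x=[9.1753] v=[-1.4053]
Step 3: x=[8.7686] v=[-2.0334]
Step 4: x=[8.2535] v=[-2.5757]
Step 5: x=[7.6517] v=[-3.0092]
Step 6: x=[6.9886] v=[-3.3157]
Step 7: x=[6.2922] v=[-3.4822]
Step 8: x=[5.5919] v=[-3.5017]
Step 9: x=[4.9172] v=[-3.3733]
Step 10: x=[4.2967] v=[-3.1025]
Step 11: x=[3.7566] v=[-2.7007]
Step 12: x=[3.3196] v=[-2.1849]
Step 13: x=[3.0042] v=[-1.5768]
Step 14: x=[2.8238] v=[-0.9021]
Step 15: x=[2.7859] v=[-0.1893]
Step 16: x=[2.8922] v=[0.5315]
First v>=0 after going negative at step 16, time=3.2000

Answer: 3.2000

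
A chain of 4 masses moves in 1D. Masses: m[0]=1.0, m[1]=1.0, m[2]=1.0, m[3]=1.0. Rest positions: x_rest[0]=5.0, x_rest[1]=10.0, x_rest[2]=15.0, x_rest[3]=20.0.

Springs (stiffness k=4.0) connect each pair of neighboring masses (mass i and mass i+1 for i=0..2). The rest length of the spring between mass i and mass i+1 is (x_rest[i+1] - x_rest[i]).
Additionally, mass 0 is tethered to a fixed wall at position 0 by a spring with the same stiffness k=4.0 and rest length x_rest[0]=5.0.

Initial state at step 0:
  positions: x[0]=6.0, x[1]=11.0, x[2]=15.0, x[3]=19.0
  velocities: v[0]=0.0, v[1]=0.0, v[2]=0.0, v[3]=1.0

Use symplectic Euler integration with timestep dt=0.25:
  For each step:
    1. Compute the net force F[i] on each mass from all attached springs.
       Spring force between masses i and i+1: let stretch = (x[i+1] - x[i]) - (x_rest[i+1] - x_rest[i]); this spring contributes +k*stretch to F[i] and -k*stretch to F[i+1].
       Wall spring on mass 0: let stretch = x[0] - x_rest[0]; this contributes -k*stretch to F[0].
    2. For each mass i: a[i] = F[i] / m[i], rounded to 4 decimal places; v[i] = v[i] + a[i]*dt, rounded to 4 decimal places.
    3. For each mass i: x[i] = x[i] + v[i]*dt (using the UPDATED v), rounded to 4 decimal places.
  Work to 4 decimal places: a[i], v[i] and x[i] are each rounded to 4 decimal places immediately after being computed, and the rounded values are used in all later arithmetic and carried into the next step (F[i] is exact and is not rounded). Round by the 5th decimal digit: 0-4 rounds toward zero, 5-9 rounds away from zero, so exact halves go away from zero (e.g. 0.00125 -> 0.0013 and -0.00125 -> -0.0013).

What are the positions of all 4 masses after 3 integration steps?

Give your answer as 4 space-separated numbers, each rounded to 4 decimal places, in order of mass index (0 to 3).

Answer: 4.7969 9.8125 15.2031 20.7344

Derivation:
Step 0: x=[6.0000 11.0000 15.0000 19.0000] v=[0.0000 0.0000 0.0000 1.0000]
Step 1: x=[5.7500 10.7500 15.0000 19.5000] v=[-1.0000 -1.0000 0.0000 2.0000]
Step 2: x=[5.3125 10.3125 15.0625 20.1250] v=[-1.7500 -1.7500 0.2500 2.5000]
Step 3: x=[4.7969 9.8125 15.2031 20.7344] v=[-2.0625 -2.0000 0.5625 2.4375]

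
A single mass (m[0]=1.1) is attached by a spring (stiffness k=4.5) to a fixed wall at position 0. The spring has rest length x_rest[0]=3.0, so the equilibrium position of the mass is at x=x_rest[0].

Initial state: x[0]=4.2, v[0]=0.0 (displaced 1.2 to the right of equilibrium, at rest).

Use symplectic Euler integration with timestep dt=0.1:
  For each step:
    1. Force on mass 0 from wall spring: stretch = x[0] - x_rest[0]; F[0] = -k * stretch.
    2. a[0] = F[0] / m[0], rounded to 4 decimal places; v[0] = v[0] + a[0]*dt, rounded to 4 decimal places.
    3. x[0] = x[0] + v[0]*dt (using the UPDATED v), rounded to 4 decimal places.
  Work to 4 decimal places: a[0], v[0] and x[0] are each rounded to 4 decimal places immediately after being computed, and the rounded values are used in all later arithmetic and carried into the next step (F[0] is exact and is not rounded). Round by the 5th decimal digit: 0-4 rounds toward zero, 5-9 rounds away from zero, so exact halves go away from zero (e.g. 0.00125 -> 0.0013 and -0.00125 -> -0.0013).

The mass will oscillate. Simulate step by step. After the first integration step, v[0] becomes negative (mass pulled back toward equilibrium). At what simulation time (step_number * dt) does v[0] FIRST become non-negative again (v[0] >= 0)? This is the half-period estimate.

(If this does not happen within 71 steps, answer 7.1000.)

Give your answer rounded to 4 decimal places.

Answer: 1.6000

Derivation:
Step 0: x=[4.2000] v=[0.0000]
Step 1: x=[4.1509] v=[-0.4909]
Step 2: x=[4.0547] v=[-0.9617]
Step 3: x=[3.9154] v=[-1.3932]
Step 4: x=[3.7386] v=[-1.7677]
Step 5: x=[3.5316] v=[-2.0699]
Step 6: x=[3.3029] v=[-2.2874]
Step 7: x=[3.0618] v=[-2.4113]
Step 8: x=[2.8181] v=[-2.4366]
Step 9: x=[2.5819] v=[-2.3622]
Step 10: x=[2.3628] v=[-2.1912]
Step 11: x=[2.1698] v=[-1.9305]
Step 12: x=[2.0107] v=[-1.5909]
Step 13: x=[1.8921] v=[-1.1862]
Step 14: x=[1.8188] v=[-0.7330]
Step 15: x=[1.7938] v=[-0.2498]
Step 16: x=[1.8182] v=[0.2437]
First v>=0 after going negative at step 16, time=1.6000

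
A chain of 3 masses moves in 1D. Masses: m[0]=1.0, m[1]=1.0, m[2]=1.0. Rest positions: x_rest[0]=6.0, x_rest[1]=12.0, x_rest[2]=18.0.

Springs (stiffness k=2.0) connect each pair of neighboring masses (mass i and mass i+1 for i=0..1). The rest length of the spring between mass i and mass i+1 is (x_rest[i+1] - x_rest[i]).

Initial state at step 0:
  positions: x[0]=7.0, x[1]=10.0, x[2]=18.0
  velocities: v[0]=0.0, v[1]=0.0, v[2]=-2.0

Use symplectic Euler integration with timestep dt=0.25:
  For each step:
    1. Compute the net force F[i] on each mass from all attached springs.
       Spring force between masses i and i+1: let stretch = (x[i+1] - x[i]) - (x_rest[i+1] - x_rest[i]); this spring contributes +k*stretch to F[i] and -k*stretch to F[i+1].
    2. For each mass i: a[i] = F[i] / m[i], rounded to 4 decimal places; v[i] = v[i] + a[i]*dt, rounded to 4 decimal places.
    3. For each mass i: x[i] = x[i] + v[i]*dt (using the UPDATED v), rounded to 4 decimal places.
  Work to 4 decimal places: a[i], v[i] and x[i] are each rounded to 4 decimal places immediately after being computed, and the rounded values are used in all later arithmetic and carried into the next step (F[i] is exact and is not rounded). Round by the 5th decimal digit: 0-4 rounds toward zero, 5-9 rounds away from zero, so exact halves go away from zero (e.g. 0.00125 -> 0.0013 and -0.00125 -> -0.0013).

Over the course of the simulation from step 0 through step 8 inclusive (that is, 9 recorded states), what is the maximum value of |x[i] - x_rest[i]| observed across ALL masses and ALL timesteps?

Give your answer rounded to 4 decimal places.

Answer: 2.8985

Derivation:
Step 0: x=[7.0000 10.0000 18.0000] v=[0.0000 0.0000 -2.0000]
Step 1: x=[6.6250 10.6250 17.2500] v=[-1.5000 2.5000 -3.0000]
Step 2: x=[6.0000 11.5781 16.4219] v=[-2.5000 3.8125 -3.3125]
Step 3: x=[5.3223 12.4395 15.7383] v=[-2.7110 3.4454 -2.7344]
Step 4: x=[4.7842 12.8236 15.3924] v=[-2.1524 1.5362 -1.3838]
Step 5: x=[4.5010 12.5238 15.4754] v=[-1.1327 -1.1991 0.3318]
Step 6: x=[4.4707 11.5901 15.9394] v=[-0.1213 -3.7347 1.8560]
Step 7: x=[4.5803 10.3102 16.6098] v=[0.4384 -5.1198 2.6814]
Step 8: x=[4.6562 9.1015 17.2427] v=[0.3034 -4.8350 2.5316]
Max displacement = 2.8985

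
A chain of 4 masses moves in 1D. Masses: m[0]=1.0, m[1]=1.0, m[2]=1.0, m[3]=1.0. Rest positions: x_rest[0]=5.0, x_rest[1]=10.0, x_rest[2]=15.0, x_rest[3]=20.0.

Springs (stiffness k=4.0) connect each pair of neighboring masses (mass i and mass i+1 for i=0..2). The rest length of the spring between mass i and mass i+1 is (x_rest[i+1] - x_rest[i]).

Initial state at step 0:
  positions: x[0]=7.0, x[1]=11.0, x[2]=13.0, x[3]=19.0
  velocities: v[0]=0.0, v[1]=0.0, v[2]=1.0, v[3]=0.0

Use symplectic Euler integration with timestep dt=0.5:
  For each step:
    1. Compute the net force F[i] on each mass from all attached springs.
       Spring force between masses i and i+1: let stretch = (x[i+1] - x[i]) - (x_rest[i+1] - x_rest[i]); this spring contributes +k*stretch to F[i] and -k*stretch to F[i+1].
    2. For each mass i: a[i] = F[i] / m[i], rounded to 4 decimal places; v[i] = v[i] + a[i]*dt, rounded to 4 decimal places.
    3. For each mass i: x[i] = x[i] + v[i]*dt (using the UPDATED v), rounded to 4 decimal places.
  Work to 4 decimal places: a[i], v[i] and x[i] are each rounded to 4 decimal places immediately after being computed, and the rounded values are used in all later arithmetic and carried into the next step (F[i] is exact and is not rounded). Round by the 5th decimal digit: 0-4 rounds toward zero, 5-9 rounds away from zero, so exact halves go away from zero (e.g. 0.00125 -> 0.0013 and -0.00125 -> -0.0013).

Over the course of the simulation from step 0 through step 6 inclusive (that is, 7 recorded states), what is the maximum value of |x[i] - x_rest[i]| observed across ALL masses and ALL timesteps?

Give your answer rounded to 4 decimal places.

Answer: 3.0000

Derivation:
Step 0: x=[7.0000 11.0000 13.0000 19.0000] v=[0.0000 0.0000 1.0000 0.0000]
Step 1: x=[6.0000 9.0000 17.5000 18.0000] v=[-2.0000 -4.0000 9.0000 -2.0000]
Step 2: x=[3.0000 12.5000 14.0000 21.5000] v=[-6.0000 7.0000 -7.0000 7.0000]
Step 3: x=[4.5000 8.0000 16.5000 22.5000] v=[3.0000 -9.0000 5.0000 2.0000]
Step 4: x=[4.5000 8.5000 16.5000 22.5000] v=[0.0000 1.0000 0.0000 0.0000]
Step 5: x=[3.5000 13.0000 14.5000 21.5000] v=[-2.0000 9.0000 -4.0000 -2.0000]
Step 6: x=[7.0000 9.5000 18.0000 18.5000] v=[7.0000 -7.0000 7.0000 -6.0000]
Max displacement = 3.0000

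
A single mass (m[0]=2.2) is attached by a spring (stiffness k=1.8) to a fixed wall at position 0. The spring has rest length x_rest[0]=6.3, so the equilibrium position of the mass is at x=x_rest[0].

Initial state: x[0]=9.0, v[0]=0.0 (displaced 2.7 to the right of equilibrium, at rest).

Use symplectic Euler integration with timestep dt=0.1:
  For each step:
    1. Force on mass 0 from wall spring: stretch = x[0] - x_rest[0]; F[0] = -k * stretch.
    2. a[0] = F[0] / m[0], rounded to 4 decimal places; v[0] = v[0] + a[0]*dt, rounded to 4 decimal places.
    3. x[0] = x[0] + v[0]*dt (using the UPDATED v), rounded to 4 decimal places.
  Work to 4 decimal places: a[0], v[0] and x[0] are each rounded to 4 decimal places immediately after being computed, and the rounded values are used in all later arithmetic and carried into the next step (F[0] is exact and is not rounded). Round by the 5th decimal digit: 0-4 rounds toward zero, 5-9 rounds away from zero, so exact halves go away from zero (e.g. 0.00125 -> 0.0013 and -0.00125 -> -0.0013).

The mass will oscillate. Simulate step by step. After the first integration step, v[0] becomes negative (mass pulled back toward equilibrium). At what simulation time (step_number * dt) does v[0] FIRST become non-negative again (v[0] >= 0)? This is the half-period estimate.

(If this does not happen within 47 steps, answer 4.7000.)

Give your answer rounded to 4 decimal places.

Answer: 3.5000

Derivation:
Step 0: x=[9.0000] v=[0.0000]
Step 1: x=[8.9779] v=[-0.2209]
Step 2: x=[8.9339] v=[-0.4400]
Step 3: x=[8.8684] v=[-0.6555]
Step 4: x=[8.7818] v=[-0.8656]
Step 5: x=[8.6749] v=[-1.0687]
Step 6: x=[8.5486] v=[-1.2630]
Step 7: x=[8.4039] v=[-1.4470]
Step 8: x=[8.2420] v=[-1.6191]
Step 9: x=[8.0642] v=[-1.7780]
Step 10: x=[7.8720] v=[-1.9223]
Step 11: x=[7.6669] v=[-2.0509]
Step 12: x=[7.4506] v=[-2.1627]
Step 13: x=[7.2249] v=[-2.2568]
Step 14: x=[6.9917] v=[-2.3325]
Step 15: x=[6.7528] v=[-2.3891]
Step 16: x=[6.5102] v=[-2.4262]
Step 17: x=[6.2659] v=[-2.4434]
Step 18: x=[6.0218] v=[-2.4406]
Step 19: x=[5.7800] v=[-2.4178]
Step 20: x=[5.5425] v=[-2.3753]
Step 21: x=[5.3112] v=[-2.3133]
Step 22: x=[5.0880] v=[-2.2324]
Step 23: x=[4.8747] v=[-2.1332]
Step 24: x=[4.6730] v=[-2.0166]
Step 25: x=[4.4847] v=[-1.8835]
Step 26: x=[4.3112] v=[-1.7350]
Step 27: x=[4.1540] v=[-1.5723]
Step 28: x=[4.0143] v=[-1.3967]
Step 29: x=[3.8933] v=[-1.2097]
Step 30: x=[3.7920] v=[-1.0128]
Step 31: x=[3.7112] v=[-0.8076]
Step 32: x=[3.6516] v=[-0.5958]
Step 33: x=[3.6137] v=[-0.3791]
Step 34: x=[3.5978] v=[-0.1593]
Step 35: x=[3.6040] v=[0.0618]
First v>=0 after going negative at step 35, time=3.5000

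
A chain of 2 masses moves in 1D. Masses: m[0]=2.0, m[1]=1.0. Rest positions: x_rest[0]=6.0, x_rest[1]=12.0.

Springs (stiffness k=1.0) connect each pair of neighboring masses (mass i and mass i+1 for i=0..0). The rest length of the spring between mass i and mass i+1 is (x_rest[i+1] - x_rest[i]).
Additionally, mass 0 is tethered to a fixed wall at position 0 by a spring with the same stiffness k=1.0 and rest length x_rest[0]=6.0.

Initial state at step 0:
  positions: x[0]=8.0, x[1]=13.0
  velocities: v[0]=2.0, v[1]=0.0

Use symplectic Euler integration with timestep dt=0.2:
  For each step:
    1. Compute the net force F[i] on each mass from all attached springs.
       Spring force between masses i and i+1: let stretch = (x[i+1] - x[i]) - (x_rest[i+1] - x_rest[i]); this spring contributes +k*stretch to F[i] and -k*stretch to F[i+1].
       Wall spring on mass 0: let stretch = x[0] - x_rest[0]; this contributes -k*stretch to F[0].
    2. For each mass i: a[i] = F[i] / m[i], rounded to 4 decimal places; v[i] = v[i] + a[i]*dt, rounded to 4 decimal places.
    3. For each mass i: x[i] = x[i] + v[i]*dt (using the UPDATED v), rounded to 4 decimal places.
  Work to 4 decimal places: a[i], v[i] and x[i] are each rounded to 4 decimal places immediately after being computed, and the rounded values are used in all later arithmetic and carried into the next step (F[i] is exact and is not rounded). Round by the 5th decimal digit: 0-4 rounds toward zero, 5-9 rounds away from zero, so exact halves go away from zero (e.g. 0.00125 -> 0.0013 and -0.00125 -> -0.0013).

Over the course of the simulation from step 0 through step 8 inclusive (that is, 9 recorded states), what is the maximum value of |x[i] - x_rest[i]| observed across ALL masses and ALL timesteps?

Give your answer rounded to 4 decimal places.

Step 0: x=[8.0000 13.0000] v=[2.0000 0.0000]
Step 1: x=[8.3400 13.0400] v=[1.7000 0.2000]
Step 2: x=[8.6072 13.1320] v=[1.3360 0.4600]
Step 3: x=[8.7928 13.2830] v=[0.9278 0.7550]
Step 4: x=[8.8923 13.4944] v=[0.4975 1.0570]
Step 5: x=[8.9060 13.7617] v=[0.0685 1.3366]
Step 6: x=[8.8387 14.0748] v=[-0.3365 1.5655]
Step 7: x=[8.6993 14.4185] v=[-0.6968 1.7183]
Step 8: x=[8.5003 14.7734] v=[-0.9948 1.7745]
Max displacement = 2.9060

Answer: 2.9060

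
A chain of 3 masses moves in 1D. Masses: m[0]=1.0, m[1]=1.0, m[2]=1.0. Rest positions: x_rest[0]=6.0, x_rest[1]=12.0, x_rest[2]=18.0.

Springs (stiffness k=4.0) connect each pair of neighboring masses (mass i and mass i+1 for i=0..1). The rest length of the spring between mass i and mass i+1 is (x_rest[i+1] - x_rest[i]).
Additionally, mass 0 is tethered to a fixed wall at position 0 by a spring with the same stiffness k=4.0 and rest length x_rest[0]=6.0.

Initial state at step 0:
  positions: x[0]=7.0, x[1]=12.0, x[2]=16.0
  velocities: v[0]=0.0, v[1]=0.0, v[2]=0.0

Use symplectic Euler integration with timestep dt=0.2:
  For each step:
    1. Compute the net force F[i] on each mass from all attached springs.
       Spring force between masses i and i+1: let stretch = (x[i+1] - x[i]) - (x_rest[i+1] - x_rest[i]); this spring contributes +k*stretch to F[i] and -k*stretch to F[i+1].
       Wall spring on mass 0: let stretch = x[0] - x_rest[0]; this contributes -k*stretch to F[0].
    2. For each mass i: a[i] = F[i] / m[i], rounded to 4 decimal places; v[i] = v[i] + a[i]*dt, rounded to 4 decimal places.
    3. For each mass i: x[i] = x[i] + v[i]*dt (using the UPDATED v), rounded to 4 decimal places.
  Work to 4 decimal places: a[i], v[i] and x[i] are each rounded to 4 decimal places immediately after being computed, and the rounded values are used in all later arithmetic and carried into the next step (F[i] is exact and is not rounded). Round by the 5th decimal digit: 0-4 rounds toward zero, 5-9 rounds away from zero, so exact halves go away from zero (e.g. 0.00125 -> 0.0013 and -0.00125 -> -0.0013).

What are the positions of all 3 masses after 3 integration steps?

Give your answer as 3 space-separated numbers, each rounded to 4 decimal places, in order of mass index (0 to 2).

Answer: 5.4476 11.2796 17.5565

Derivation:
Step 0: x=[7.0000 12.0000 16.0000] v=[0.0000 0.0000 0.0000]
Step 1: x=[6.6800 11.8400 16.3200] v=[-1.6000 -0.8000 1.6000]
Step 2: x=[6.1168 11.5712 16.8832] v=[-2.8160 -1.3440 2.8160]
Step 3: x=[5.4476 11.2796 17.5565] v=[-3.3459 -1.4579 3.3664]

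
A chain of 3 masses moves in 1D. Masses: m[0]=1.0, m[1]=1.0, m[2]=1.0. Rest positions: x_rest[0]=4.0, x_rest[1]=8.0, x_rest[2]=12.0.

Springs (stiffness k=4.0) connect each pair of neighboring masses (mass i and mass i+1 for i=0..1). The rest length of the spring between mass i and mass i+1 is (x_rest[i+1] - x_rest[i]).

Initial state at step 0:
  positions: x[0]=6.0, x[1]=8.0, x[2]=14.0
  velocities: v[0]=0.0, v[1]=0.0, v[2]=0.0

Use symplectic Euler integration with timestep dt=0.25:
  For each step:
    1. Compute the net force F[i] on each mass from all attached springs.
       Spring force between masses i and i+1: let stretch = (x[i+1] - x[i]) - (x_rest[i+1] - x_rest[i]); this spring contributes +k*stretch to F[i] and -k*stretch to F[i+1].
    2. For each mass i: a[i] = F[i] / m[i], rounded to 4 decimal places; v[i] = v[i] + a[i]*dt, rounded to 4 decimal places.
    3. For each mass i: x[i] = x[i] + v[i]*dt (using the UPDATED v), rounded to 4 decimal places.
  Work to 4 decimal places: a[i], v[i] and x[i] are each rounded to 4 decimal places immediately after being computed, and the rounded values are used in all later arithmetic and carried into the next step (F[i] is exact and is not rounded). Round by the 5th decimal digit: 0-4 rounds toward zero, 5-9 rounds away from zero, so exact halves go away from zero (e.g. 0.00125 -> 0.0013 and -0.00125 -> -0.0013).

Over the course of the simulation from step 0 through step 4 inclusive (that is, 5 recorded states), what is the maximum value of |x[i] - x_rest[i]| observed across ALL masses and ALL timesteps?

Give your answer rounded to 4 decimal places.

Step 0: x=[6.0000 8.0000 14.0000] v=[0.0000 0.0000 0.0000]
Step 1: x=[5.5000 9.0000 13.5000] v=[-2.0000 4.0000 -2.0000]
Step 2: x=[4.8750 10.2500 12.8750] v=[-2.5000 5.0000 -2.5000]
Step 3: x=[4.5938 10.8125 12.5938] v=[-1.1250 2.2500 -1.1250]
Step 4: x=[4.8672 10.2657 12.8672] v=[1.0937 -2.1874 1.0937]
Max displacement = 2.8125

Answer: 2.8125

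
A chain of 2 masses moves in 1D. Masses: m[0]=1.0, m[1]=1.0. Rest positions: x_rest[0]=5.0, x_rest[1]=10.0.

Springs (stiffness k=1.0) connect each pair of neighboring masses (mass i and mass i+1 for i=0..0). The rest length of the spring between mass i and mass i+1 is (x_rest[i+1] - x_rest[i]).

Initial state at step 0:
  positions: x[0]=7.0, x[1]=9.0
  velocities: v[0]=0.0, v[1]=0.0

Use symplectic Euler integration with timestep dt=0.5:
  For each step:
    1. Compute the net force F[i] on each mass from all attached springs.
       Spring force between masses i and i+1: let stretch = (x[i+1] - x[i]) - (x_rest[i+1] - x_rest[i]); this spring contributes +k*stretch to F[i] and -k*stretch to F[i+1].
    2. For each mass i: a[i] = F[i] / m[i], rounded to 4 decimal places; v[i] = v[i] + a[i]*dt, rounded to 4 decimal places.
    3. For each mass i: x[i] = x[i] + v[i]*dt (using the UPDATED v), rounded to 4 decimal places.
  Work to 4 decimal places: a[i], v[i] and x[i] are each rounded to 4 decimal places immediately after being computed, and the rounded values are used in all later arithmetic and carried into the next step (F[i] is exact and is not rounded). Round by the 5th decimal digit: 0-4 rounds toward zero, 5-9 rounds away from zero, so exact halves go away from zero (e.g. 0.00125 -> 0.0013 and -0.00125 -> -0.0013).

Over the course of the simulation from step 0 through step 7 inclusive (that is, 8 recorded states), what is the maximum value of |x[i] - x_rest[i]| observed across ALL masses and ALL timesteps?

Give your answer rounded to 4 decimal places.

Step 0: x=[7.0000 9.0000] v=[0.0000 0.0000]
Step 1: x=[6.2500 9.7500] v=[-1.5000 1.5000]
Step 2: x=[5.1250 10.8750] v=[-2.2500 2.2500]
Step 3: x=[4.1875 11.8125] v=[-1.8750 1.8750]
Step 4: x=[3.9063 12.0938] v=[-0.5625 0.5625]
Step 5: x=[4.4220 11.5782] v=[1.0313 -1.0313]
Step 6: x=[5.4767 10.5235] v=[2.1094 -2.1094]
Step 7: x=[6.5431 9.4571] v=[2.1328 -2.1328]
Max displacement = 2.0938

Answer: 2.0938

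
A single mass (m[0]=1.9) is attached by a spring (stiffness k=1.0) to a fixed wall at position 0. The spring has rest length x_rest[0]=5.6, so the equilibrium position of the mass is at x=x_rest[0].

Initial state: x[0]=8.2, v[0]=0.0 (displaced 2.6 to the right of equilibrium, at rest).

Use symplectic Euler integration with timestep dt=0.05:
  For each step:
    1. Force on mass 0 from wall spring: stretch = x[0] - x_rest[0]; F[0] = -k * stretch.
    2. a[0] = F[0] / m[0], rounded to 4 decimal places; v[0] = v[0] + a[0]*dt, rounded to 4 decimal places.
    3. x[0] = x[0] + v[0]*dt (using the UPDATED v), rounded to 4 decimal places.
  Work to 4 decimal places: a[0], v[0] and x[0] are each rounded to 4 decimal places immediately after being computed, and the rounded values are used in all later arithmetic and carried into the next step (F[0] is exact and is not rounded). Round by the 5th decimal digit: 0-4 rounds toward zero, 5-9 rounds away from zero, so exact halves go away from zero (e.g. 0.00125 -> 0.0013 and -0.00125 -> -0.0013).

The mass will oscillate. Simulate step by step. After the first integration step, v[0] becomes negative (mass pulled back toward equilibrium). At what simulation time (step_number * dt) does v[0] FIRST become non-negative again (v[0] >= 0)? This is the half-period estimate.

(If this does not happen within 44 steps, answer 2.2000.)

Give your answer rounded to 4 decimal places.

Step 0: x=[8.2000] v=[0.0000]
Step 1: x=[8.1966] v=[-0.0684]
Step 2: x=[8.1898] v=[-0.1367]
Step 3: x=[8.1796] v=[-0.2049]
Step 4: x=[8.1660] v=[-0.2728]
Step 5: x=[8.1490] v=[-0.3403]
Step 6: x=[8.1286] v=[-0.4074]
Step 7: x=[8.1049] v=[-0.4739]
Step 8: x=[8.0779] v=[-0.5398]
Step 9: x=[8.0477] v=[-0.6050]
Step 10: x=[8.0142] v=[-0.6694]
Step 11: x=[7.9776] v=[-0.7329]
Step 12: x=[7.9378] v=[-0.7955]
Step 13: x=[7.8950] v=[-0.8570]
Step 14: x=[7.8491] v=[-0.9174]
Step 15: x=[7.8003] v=[-0.9766]
Step 16: x=[7.7486] v=[-1.0345]
Step 17: x=[7.6941] v=[-1.0910]
Step 18: x=[7.6368] v=[-1.1461]
Step 19: x=[7.5768] v=[-1.1997]
Step 20: x=[7.5142] v=[-1.2517]
Step 21: x=[7.4491] v=[-1.3021]
Step 22: x=[7.3816] v=[-1.3508]
Step 23: x=[7.3117] v=[-1.3977]
Step 24: x=[7.2396] v=[-1.4427]
Step 25: x=[7.1653] v=[-1.4858]
Step 26: x=[7.0890] v=[-1.5270]
Step 27: x=[7.0107] v=[-1.5662]
Step 28: x=[6.9305] v=[-1.6033]
Step 29: x=[6.8486] v=[-1.6383]
Step 30: x=[6.7650] v=[-1.6712]
Step 31: x=[6.6799] v=[-1.7019]
Step 32: x=[6.5934] v=[-1.7303]
Step 33: x=[6.5056] v=[-1.7564]
Step 34: x=[6.4166] v=[-1.7802]
Step 35: x=[6.3265] v=[-1.8017]
Step 36: x=[6.2355] v=[-1.8208]
Step 37: x=[6.1436] v=[-1.8375]
Step 38: x=[6.0510] v=[-1.8518]
Step 39: x=[5.9578] v=[-1.8637]
Step 40: x=[5.8641] v=[-1.8731]
Step 41: x=[5.7701] v=[-1.8801]
Step 42: x=[5.6759] v=[-1.8846]
Step 43: x=[5.5816] v=[-1.8866]
Step 44: x=[5.4873] v=[-1.8861]
v[0] did not become non-negative within 44 steps; using fallback time=2.2000

Answer: 2.2000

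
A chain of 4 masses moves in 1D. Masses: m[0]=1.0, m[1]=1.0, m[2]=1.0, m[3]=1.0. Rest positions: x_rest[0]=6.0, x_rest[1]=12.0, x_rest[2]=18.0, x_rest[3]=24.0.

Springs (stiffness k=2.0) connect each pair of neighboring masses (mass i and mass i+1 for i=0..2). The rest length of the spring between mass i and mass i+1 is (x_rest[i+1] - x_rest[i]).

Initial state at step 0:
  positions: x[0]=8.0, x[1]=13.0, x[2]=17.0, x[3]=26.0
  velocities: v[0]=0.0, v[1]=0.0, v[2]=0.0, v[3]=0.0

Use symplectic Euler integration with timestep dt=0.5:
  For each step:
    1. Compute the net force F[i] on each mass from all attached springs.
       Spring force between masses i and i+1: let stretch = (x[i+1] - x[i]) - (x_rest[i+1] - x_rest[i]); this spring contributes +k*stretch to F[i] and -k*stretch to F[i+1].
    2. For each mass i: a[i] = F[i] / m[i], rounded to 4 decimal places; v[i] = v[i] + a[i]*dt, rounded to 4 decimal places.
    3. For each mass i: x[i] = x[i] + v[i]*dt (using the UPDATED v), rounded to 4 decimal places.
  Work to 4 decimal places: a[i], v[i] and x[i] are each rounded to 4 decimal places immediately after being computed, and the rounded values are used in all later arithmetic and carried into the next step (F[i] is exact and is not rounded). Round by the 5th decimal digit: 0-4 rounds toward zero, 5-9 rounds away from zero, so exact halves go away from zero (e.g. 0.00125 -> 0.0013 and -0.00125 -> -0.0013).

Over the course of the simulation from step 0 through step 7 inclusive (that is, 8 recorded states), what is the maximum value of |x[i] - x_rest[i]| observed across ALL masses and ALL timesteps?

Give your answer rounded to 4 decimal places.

Step 0: x=[8.0000 13.0000 17.0000 26.0000] v=[0.0000 0.0000 0.0000 0.0000]
Step 1: x=[7.5000 12.5000 19.5000 24.5000] v=[-1.0000 -1.0000 5.0000 -3.0000]
Step 2: x=[6.5000 13.0000 21.0000 23.5000] v=[-2.0000 1.0000 3.0000 -2.0000]
Step 3: x=[5.7500 14.2500 19.7500 24.2500] v=[-1.5000 2.5000 -2.5000 1.5000]
Step 4: x=[6.2500 14.0000 18.0000 25.7500] v=[1.0000 -0.5000 -3.5000 3.0000]
Step 5: x=[7.6250 11.8750 18.1250 26.3750] v=[2.7500 -4.2500 0.2500 1.2500]
Step 6: x=[8.1250 10.7500 19.2500 25.8750] v=[1.0000 -2.2500 2.2500 -1.0000]
Step 7: x=[6.9375 12.5625 19.4375 25.0625] v=[-2.3750 3.6250 0.3750 -1.6250]
Max displacement = 3.0000

Answer: 3.0000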